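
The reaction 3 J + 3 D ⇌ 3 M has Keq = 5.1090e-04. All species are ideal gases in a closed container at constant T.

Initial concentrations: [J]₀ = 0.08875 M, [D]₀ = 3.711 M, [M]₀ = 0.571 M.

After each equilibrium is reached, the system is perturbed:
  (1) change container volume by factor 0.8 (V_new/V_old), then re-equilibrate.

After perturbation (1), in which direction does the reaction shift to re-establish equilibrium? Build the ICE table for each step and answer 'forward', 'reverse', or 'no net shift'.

Direction: forward

Q₀ = 5.211 vs Keq = 5.1090e-04 ⇒ Q>K, reverse
Step 1:
                   J          D          M
  init       0.08875      3.711      0.571
  Δ           0.4076     0.4076    -0.4076
  eq          0.4963      4.119     0.1634
  solve Keq expr → x = -0.1359; check Q = 5.1090e-04
Then change container volume by factor 0.8 (V_new/V_old).
Step 2:
                   J          D          M
  init        0.6204      5.148     0.2043
  Δ         -0.03502   -0.03502    0.03502
  eq          0.5854      5.113     0.2393
  solve Keq expr → x = 0.01167; check Q = 5.1090e-04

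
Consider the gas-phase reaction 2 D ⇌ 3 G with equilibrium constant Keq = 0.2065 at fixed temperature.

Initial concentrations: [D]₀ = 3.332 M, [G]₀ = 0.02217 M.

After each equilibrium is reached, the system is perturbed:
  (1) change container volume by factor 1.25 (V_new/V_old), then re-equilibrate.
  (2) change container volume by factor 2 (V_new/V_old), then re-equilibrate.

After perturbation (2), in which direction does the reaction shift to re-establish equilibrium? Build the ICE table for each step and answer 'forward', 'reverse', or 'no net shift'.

Direction: forward

Q₀ = 9.8149e-07 vs Keq = 0.2065 ⇒ Q<K, forward
Step 1:
                  D         G
  init        3.332   0.02217
  Δ         -0.7306     1.096
  eq          2.601     1.118
  solve Keq expr → x = 0.3653; check Q = 0.2065
Then change container volume by factor 1.25 (V_new/V_old).
Step 2:
                  D         G
  init        2.081    0.8944
  Δ        -0.03817   0.05725
  eq          2.043    0.9517
  solve Keq expr → x = 0.01908; check Q = 0.2065
Then change container volume by factor 2 (V_new/V_old).
Step 3:
                  D         G
  init        1.021    0.4758
  Δ        -0.06525   0.09787
  eq         0.9562    0.5737
  solve Keq expr → x = 0.03262; check Q = 0.2065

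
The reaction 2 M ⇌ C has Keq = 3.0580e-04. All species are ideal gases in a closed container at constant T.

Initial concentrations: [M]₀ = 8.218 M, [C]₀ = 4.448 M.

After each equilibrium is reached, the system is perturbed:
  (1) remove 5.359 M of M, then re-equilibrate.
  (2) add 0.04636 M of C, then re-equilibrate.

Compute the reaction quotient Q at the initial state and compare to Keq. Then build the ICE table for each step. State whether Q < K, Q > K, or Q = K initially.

Q₀ = 0.06586 vs Keq = 3.0580e-04 ⇒ Q>K, reverse
Step 1:
                    M           C
  init          8.218       4.448
  Δ             8.721       -4.36
  eq            16.94     0.08774
  solve Keq expr → x = -4.36; check Q = 3.0580e-04
Then remove 5.359 M of M.
Step 2:
                    M           C
  init          11.58     0.08774
  Δ           0.09216    -0.04608
  eq            11.67     0.04166
  solve Keq expr → x = -0.04608; check Q = 3.0580e-04
Then add 0.04636 M of C.
Step 3:
                    M           C
  init          11.67     0.08802
  Δ           0.09141     -0.0457
  eq            11.76     0.04231
  solve Keq expr → x = -0.0457; check Q = 3.0580e-04

Q₀ = 0.06586; Q > K (proceeds reverse)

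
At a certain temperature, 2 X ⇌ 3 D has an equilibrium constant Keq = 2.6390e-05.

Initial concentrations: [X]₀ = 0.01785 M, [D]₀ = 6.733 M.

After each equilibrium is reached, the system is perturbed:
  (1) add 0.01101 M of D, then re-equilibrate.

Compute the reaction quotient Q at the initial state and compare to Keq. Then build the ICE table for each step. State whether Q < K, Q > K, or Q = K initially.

Q₀ = 9.5796e+05; Q > K (proceeds reverse)

Q₀ = 9.5796e+05 vs Keq = 2.6390e-05 ⇒ Q>K, reverse
Step 1:
                   X          D
  I          0.01785      6.733
  C            4.435     -6.652
  E            4.453    0.08058
  solve Keq expr → x = -2.217; check Q = 2.6390e-05
Then add 0.01101 M of D.
Step 2:
                   X          D
  I            4.453    0.09159
  C         0.007281   -0.01092
  E             4.46    0.08067
  solve Keq expr → x = -0.003641; check Q = 2.6390e-05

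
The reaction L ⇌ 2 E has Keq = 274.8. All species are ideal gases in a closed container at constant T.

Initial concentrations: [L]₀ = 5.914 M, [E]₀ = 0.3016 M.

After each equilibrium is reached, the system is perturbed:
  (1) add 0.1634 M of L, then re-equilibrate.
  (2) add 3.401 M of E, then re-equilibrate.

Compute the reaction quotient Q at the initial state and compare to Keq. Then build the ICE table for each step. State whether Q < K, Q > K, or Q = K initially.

Q₀ = 0.01538 vs Keq = 274.8 ⇒ Q<K, forward
Step 1:
                   L          E
  Initial      5.914     0.3016
  Change      -5.456      10.91
  Equil       0.4576      11.21
  solve Keq expr → x = 5.456; check Q = 274.8
Then add 0.1634 M of L.
Step 2:
                   L          E
  Initial      0.621      11.21
  Change     -0.1402     0.2804
  Equil       0.4808      11.49
  solve Keq expr → x = 0.1402; check Q = 274.8
Then add 3.401 M of E.
Step 3:
                   L          E
  Initial     0.4808       14.9
  Change      0.2693    -0.5386
  Equil       0.7501      14.36
  solve Keq expr → x = -0.2693; check Q = 274.8

Q₀ = 0.01538; Q < K (proceeds forward)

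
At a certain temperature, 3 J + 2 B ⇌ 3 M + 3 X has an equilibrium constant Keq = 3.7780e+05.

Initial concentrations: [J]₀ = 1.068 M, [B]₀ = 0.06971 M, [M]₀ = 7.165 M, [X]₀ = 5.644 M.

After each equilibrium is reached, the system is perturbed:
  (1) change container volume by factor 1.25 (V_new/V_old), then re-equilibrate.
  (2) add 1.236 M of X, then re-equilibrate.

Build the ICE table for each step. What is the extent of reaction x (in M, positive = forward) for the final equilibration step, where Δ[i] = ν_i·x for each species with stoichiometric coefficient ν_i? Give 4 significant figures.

x = -0.02408 M

Q₀ = 1.1171e+07 vs Keq = 3.7780e+05 ⇒ Q>K, reverse
Step 1:
                   J          B          M          X
  Initial      1.068    0.06971      7.165      5.644
  Change       0.258      0.172     -0.258     -0.258
  Equil        1.326     0.2417      6.907      5.386
  solve Keq expr → x = -0.08602; check Q = 3.7780e+05
Then change container volume by factor 1.25 (V_new/V_old).
Step 2:
                   J          B          M          X
  Initial      1.061     0.1934      5.526      4.309
  Change    -0.01986   -0.01324    0.01986    0.01986
  Equil        1.041     0.1802      5.545      4.329
  solve Keq expr → x = 0.006622; check Q = 3.7780e+05
Then add 1.236 M of X.
Step 3:
                   J          B          M          X
  Initial      1.041     0.1802      5.545      5.565
  Change     0.07223    0.04815   -0.07223   -0.07223
  Equil        1.113     0.2283      5.473      5.492
  solve Keq expr → x = -0.02408; check Q = 3.7780e+05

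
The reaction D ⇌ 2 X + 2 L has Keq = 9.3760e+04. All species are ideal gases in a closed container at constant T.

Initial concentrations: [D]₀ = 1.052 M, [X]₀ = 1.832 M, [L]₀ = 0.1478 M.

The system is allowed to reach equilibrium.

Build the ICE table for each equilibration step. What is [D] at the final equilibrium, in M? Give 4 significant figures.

[D]_eq = 8.3587e-04 M

Q₀ = 0.06969 vs Keq = 9.3760e+04 ⇒ Q<K, forward
Step 1:
                  D         X         L
  I           1.052     1.832    0.1478
  C          -1.051     2.102     2.102
  E       8.3587e-04     3.934      2.25
  solve Keq expr → x = 1.051; check Q = 9.3760e+04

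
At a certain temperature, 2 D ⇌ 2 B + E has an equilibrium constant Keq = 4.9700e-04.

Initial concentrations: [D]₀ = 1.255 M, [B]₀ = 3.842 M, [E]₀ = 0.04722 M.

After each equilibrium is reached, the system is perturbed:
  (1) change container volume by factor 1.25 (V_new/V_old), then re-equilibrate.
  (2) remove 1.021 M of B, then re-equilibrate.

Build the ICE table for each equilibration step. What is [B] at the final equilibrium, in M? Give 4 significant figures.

Q₀ = 0.4425 vs Keq = 4.9700e-04 ⇒ Q>K, reverse
Step 1:
                  D         B         E
  I           1.255     3.842   0.04722
  C         0.09431  -0.09431  -0.04716
  E           1.349     3.748 6.4425e-05
  solve Keq expr → x = -0.04716; check Q = 4.9700e-04
Then change container volume by factor 1.25 (V_new/V_old).
Step 2:
                  D         B         E
  I           1.079     2.998 5.1540e-05
  C       -2.5762e-05 2.5762e-05 1.2881e-05
  E           1.079     2.998 6.4421e-05
  solve Keq expr → x = 1.2881e-05; check Q = 4.9700e-04
Then remove 1.021 M of B.
Step 3:
                  D         B         E
  I           1.079     1.977 6.4421e-05
  C       -1.6728e-04 1.6728e-04 8.3640e-05
  E           1.079     1.977 1.4806e-04
  solve Keq expr → x = 8.3640e-05; check Q = 4.9700e-04

[B]_eq = 1.977 M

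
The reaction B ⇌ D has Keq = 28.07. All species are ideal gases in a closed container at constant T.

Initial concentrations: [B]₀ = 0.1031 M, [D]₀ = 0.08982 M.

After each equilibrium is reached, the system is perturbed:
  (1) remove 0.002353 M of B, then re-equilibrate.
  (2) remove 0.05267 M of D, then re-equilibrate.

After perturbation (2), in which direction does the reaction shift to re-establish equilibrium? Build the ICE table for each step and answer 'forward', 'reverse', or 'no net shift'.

Q₀ = 0.8712 vs Keq = 28.07 ⇒ Q<K, forward
Step 1:
                   B          D
  I           0.1031    0.08982
  C         -0.09646    0.09646
  E         0.006636     0.1863
  solve Keq expr → x = 0.09646; check Q = 28.07
Then remove 0.002353 M of B.
Step 2:
                   B          D
  I         0.004283     0.1863
  C         0.002272  -0.002272
  E         0.006555      0.184
  solve Keq expr → x = -0.002272; check Q = 28.07
Then remove 0.05267 M of D.
Step 3:
                   B          D
  I         0.006555     0.1313
  C        -0.001812   0.001812
  E         0.004744     0.1332
  solve Keq expr → x = 0.001812; check Q = 28.07

Direction: forward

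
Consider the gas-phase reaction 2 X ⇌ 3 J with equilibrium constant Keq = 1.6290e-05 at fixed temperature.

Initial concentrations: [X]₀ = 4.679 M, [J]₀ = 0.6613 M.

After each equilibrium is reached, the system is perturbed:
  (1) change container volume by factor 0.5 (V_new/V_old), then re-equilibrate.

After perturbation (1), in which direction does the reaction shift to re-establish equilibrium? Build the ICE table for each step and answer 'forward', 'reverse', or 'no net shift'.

Q₀ = 0.01321 vs Keq = 1.6290e-05 ⇒ Q>K, reverse
Step 1:
                   X          J
  Initial      4.679     0.6613
  Change       0.391    -0.5865
  Equil         5.07    0.07481
  solve Keq expr → x = -0.1955; check Q = 1.6290e-05
Then change container volume by factor 0.5 (V_new/V_old).
Step 2:
                   X          J
  Initial      10.14     0.1496
  Change     0.02047   -0.03071
  Equil        10.16     0.1189
  solve Keq expr → x = -0.01024; check Q = 1.6290e-05

Direction: reverse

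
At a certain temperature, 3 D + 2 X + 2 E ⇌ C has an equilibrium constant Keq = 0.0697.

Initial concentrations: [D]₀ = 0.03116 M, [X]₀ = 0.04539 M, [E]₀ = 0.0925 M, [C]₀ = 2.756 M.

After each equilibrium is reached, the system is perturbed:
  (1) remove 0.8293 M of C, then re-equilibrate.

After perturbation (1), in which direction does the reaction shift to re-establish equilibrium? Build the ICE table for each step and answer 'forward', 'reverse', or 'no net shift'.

Q₀ = 5.1675e+09 vs Keq = 0.0697 ⇒ Q>K, reverse
Step 1:
                  D         X         E         C
  Initial   0.03116   0.04539    0.0925     2.756
  Change      1.978     1.319     1.319   -0.6594
  Equil       2.009     1.364     1.411     2.097
  solve Keq expr → x = -0.6594; check Q = 0.0697
Then remove 0.8293 M of C.
Step 2:
                  D         X         E         C
  Initial     2.009     1.364     1.411     1.267
  Change    -0.1329  -0.08857  -0.08857   0.04429
  Equil       1.877     1.276     1.323     1.312
  solve Keq expr → x = 0.04429; check Q = 0.0697

Direction: forward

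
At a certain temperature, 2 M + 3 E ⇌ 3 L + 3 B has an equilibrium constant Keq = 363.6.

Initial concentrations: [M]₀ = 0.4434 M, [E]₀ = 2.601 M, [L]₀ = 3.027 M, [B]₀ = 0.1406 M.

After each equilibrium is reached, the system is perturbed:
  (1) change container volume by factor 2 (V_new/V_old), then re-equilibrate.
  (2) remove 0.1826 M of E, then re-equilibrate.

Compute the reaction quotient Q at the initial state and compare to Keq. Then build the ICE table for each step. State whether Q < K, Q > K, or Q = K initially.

Q₀ = 0.02228; Q < K (proceeds forward)

Q₀ = 0.02228 vs Keq = 363.6 ⇒ Q<K, forward
Step 1:
                    M           E           L           B
  init         0.4434       2.601       3.027      0.1406
  Δ           -0.3722     -0.5582      0.5582      0.5582
  eq          0.07124       2.043       3.585      0.6988
  solve Keq expr → x = 0.1861; check Q = 363.6
Then change container volume by factor 2 (V_new/V_old).
Step 2:
                    M           E           L           B
  init        0.03562       1.021       1.793      0.3494
  Δ           -0.0083    -0.01245     0.01245     0.01245
  eq          0.02732       1.009       1.805      0.3619
  solve Keq expr → x = 0.00415; check Q = 363.6
Then remove 0.1826 M of E.
Step 3:
                    M           E           L           B
  init        0.02732      0.8263       1.805      0.3619
  Δ          0.006987     0.01048    -0.01048    -0.01048
  eq          0.03431      0.8368       1.795      0.3514
  solve Keq expr → x = -0.003494; check Q = 363.6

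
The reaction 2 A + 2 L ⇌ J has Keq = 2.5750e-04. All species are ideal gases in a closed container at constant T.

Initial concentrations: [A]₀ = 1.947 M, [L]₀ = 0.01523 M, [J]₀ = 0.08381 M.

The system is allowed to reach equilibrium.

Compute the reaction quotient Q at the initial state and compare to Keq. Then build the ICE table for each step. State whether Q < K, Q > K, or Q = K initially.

Q₀ = 95.32 vs Keq = 2.5750e-04 ⇒ Q>K, reverse
Step 1:
                  A         L         J
  Initial     1.947   0.01523   0.08381
  Change     0.1675    0.1675  -0.08377
  Equil       2.115    0.1828 3.8462e-05
  solve Keq expr → x = -0.08377; check Q = 2.5750e-04

Q₀ = 95.32; Q > K (proceeds reverse)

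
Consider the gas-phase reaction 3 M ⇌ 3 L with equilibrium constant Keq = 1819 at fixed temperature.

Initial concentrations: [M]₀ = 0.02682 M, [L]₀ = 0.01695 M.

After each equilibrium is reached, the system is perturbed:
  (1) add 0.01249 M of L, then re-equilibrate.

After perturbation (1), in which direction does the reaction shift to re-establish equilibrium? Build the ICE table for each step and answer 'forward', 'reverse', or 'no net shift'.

Direction: reverse

Q₀ = 0.2524 vs Keq = 1819 ⇒ Q<K, forward
Step 1:
                  M         L
  I         0.02682   0.01695
  C        -0.02351   0.02351
  E        0.003314   0.04046
  solve Keq expr → x = 0.007835; check Q = 1819
Then add 0.01249 M of L.
Step 2:
                  M         L
  I        0.003314   0.05295
  C       9.4571e-04 -9.4571e-04
  E         0.00426     0.052
  solve Keq expr → x = -3.1524e-04; check Q = 1819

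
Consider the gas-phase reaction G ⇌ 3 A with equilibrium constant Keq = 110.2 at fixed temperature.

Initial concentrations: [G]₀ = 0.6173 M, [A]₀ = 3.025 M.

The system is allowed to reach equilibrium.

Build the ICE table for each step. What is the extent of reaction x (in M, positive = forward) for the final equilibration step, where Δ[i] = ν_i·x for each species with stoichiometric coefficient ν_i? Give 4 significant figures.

Q₀ = 44.84 vs Keq = 110.2 ⇒ Q<K, forward
Step 1:
                    G           A
  I            0.6173       3.025
  C           -0.1928      0.5783
  E            0.4245       3.603
  solve Keq expr → x = 0.1928; check Q = 110.2

x = 0.1928 M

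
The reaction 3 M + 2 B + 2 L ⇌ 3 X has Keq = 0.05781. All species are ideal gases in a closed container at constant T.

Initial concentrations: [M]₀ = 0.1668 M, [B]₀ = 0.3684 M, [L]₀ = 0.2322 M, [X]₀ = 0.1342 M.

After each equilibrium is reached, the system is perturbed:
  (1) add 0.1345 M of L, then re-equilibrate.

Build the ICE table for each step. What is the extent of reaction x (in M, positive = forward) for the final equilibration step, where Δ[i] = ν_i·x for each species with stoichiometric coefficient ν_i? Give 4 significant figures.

Q₀ = 71.17 vs Keq = 0.05781 ⇒ Q>K, reverse
Step 1:
                   M          B          L          X
  init        0.1668     0.3684     0.2322     0.1342
  Δ           0.1066    0.07108    0.07108    -0.1066
  eq          0.2734     0.4395     0.3033    0.02759
  solve Keq expr → x = -0.03554; check Q = 0.05781
Then add 0.1345 M of L.
Step 2:
                   M          B          L          X
  init        0.2734     0.4395     0.4378    0.02759
  Δ        -0.006381  -0.004254  -0.004254   0.006381
  eq           0.267     0.4352     0.4335    0.03397
  solve Keq expr → x = 0.002127; check Q = 0.05781

x = 0.002127 M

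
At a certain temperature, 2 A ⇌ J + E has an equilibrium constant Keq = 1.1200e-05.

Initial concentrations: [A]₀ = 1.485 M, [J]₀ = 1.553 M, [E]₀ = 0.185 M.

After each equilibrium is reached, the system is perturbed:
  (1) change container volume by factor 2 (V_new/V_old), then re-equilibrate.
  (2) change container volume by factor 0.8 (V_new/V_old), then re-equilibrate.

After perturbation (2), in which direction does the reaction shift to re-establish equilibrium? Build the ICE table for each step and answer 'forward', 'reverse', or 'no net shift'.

Q₀ = 0.1303 vs Keq = 1.1200e-05 ⇒ Q>K, reverse
Step 1:
                  A         J         E
  init        1.485     1.553     0.185
  Δ          0.3699    -0.185    -0.185
  eq          1.855     1.368 2.8170e-05
  solve Keq expr → x = -0.185; check Q = 1.1200e-05
Then change container volume by factor 2 (V_new/V_old).
Step 2:
                  A         J         E
  init       0.9275     0.684 1.4085e-05
  Δ               0         0         0
  eq         0.9275     0.684 1.4085e-05
  solve Keq expr → x = 0; check Q = 1.1200e-05
Then change container volume by factor 0.8 (V_new/V_old).
Step 3:
                  A         J         E
  init        1.159     0.855 1.7606e-05
  Δ               0         0         0
  eq          1.159     0.855 1.7606e-05
  solve Keq expr → x = 0; check Q = 1.1200e-05

Direction: no net shift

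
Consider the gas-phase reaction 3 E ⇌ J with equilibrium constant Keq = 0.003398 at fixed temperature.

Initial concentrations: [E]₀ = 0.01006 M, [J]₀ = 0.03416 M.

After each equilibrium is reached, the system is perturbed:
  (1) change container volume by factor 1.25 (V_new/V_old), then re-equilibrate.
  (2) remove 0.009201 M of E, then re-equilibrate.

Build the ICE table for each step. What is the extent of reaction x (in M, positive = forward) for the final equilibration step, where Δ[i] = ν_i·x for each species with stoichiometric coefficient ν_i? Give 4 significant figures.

Q₀ = 3.3552e+04 vs Keq = 0.003398 ⇒ Q>K, reverse
Step 1:
                  E         J
  I         0.01006   0.03416
  C          0.1025  -0.03416
  E          0.1125 4.8415e-06
  solve Keq expr → x = -0.03416; check Q = 0.003398
Then change container volume by factor 1.25 (V_new/V_old).
Step 2:
                  E         J
  I         0.09002 3.8732e-06
  C       4.1820e-06 -1.3940e-06
  E         0.09002 2.4792e-06
  solve Keq expr → x = -1.3940e-06; check Q = 0.003398
Then remove 0.009201 M of E.
Step 3:
                  E         J
  I         0.08082 2.4792e-06
  C       2.0549e-06 -6.8497e-07
  E         0.08083 1.7942e-06
  solve Keq expr → x = -6.8497e-07; check Q = 0.003398

x = -6.8497e-07 M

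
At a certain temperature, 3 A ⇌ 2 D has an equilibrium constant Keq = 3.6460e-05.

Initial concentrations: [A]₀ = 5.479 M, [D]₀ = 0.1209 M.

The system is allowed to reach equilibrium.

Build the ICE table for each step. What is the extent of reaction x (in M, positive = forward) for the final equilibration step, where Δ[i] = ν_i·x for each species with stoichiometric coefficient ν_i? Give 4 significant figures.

x = -0.02106 M

Q₀ = 8.8869e-05 vs Keq = 3.6460e-05 ⇒ Q>K, reverse
Step 1:
                  A         D
  Initial     5.479    0.1209
  Change    0.06318  -0.04212
  Equil       5.542   0.07878
  solve Keq expr → x = -0.02106; check Q = 3.6460e-05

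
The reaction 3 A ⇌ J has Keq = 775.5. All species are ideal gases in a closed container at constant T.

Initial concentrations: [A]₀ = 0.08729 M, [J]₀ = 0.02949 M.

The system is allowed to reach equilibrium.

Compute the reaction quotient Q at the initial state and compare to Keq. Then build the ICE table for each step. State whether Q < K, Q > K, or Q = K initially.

Q₀ = 44.34 vs Keq = 775.5 ⇒ Q<K, forward
Step 1:
                  A         J
  init      0.08729   0.02949
  Δ         -0.0484   0.01613
  eq        0.03889   0.04562
  solve Keq expr → x = 0.01613; check Q = 775.5

Q₀ = 44.34; Q < K (proceeds forward)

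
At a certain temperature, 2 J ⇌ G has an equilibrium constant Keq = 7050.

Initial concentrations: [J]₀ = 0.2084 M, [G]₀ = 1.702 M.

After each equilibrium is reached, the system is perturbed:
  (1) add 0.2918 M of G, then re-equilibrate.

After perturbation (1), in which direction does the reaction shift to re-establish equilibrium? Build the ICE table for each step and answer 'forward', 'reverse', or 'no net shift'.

Direction: reverse

Q₀ = 39.19 vs Keq = 7050 ⇒ Q<K, forward
Step 1:
                    J           G
  Initial      0.2084       1.702
  Change      -0.1924     0.09621
  Equil       0.01597       1.798
  solve Keq expr → x = 0.09621; check Q = 7050
Then add 0.2918 M of G.
Step 2:
                    J           G
  Initial     0.01597        2.09
  Change     0.001245 -6.2228e-04
  Equil       0.01722       2.089
  solve Keq expr → x = -6.2228e-04; check Q = 7050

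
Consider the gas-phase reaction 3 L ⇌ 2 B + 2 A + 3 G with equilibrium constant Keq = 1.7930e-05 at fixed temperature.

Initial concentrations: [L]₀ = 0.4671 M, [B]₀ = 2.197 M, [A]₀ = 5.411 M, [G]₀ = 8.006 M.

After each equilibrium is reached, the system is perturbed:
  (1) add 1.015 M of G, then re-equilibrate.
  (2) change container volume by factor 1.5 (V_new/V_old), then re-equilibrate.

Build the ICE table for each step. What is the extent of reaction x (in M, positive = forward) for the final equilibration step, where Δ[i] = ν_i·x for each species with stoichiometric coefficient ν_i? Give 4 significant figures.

x = 2.9158e-04 M

Q₀ = 7.1159e+05 vs Keq = 1.7930e-05 ⇒ Q>K, reverse
Step 1:
                  L         B         A         G
  Initial    0.4671     2.197     5.411     8.006
  Change      3.294    -2.196    -2.196    -3.294
  Equil       3.761 9.3931e-04     3.215     4.712
  solve Keq expr → x = -1.098; check Q = 1.7930e-05
Then add 1.015 M of G.
Step 2:
                  L         B         A         G
  Initial     3.761 9.3931e-04     3.215     5.727
  Change  3.5713e-04 -2.3808e-04 -2.3808e-04 -3.5713e-04
  Equil       3.762 7.0123e-04     3.215     5.727
  solve Keq expr → x = -1.1904e-04; check Q = 1.7930e-05
Then change container volume by factor 1.5 (V_new/V_old).
Step 3:
                  L         B         A         G
  Initial     2.508 4.6749e-04     2.143     3.818
  Change  -8.7474e-04 5.8316e-04 5.8316e-04 8.7474e-04
  Equil       2.507  0.001051     2.144     3.819
  solve Keq expr → x = 2.9158e-04; check Q = 1.7930e-05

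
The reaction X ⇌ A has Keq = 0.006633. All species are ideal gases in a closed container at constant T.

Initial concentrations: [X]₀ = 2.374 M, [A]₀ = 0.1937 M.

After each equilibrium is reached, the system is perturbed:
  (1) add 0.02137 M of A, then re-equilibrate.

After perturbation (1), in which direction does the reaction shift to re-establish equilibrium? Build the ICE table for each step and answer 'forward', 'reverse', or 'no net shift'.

Q₀ = 0.08159 vs Keq = 0.006633 ⇒ Q>K, reverse
Step 1:
                    X           A
  Initial       2.374      0.1937
  Change       0.1768     -0.1768
  Equil         2.551     0.01692
  solve Keq expr → x = -0.1768; check Q = 0.006633
Then add 0.02137 M of A.
Step 2:
                    X           A
  Initial       2.551     0.03829
  Change      0.02123    -0.02123
  Equil         2.572     0.01706
  solve Keq expr → x = -0.02123; check Q = 0.006633

Direction: reverse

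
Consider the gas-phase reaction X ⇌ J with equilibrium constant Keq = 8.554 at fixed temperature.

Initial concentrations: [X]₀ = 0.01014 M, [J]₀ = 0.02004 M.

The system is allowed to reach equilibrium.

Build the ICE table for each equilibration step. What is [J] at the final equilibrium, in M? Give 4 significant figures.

[J]_eq = 0.02702 M

Q₀ = 1.976 vs Keq = 8.554 ⇒ Q<K, forward
Step 1:
                   X          J
  I          0.01014    0.02004
  C        -0.006981   0.006981
  E         0.003159    0.02702
  solve Keq expr → x = 0.006981; check Q = 8.554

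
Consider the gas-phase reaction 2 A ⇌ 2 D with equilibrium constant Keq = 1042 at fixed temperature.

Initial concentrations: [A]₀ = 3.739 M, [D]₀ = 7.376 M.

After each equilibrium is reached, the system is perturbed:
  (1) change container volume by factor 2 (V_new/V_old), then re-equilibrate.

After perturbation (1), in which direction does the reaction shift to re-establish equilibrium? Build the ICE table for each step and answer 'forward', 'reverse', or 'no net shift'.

Direction: no net shift

Q₀ = 3.892 vs Keq = 1042 ⇒ Q<K, forward
Step 1:
                   A          D
  init         3.739      7.376
  Δ           -3.405      3.405
  eq           0.334      10.78
  solve Keq expr → x = 1.703; check Q = 1042
Then change container volume by factor 2 (V_new/V_old).
Step 2:
                   A          D
  init         0.167      5.391
  Δ                0          0
  eq           0.167      5.391
  solve Keq expr → x = 0; check Q = 1042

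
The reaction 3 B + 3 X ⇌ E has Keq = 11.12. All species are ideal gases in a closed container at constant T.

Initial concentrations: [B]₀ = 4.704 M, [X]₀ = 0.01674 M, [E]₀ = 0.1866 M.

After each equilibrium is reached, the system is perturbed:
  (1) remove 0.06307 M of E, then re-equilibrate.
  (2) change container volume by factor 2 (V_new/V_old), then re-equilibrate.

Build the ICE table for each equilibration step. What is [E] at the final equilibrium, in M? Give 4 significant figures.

Q₀ = 382.2 vs Keq = 11.12 ⇒ Q>K, reverse
Step 1:
                    B           X           E
  init          4.704     0.01674      0.1866
  Δ           0.03608     0.03608    -0.01203
  eq             4.74     0.05282      0.1746
  solve Keq expr → x = -0.01203; check Q = 11.12
Then remove 0.06307 M of E.
Step 2:
                    B           X           E
  init           4.74     0.05282      0.1115
  Δ         -0.006952   -0.006952    0.002317
  eq            4.733     0.04587      0.1138
  solve Keq expr → x = 0.002317; check Q = 11.12
Then change container volume by factor 2 (V_new/V_old).
Step 3:
                    B           X           E
  init          2.367     0.02294     0.05691
  Δ           0.04215     0.04215    -0.01405
  eq            2.409     0.06509     0.04286
  solve Keq expr → x = -0.01405; check Q = 11.12

[E]_eq = 0.04286 M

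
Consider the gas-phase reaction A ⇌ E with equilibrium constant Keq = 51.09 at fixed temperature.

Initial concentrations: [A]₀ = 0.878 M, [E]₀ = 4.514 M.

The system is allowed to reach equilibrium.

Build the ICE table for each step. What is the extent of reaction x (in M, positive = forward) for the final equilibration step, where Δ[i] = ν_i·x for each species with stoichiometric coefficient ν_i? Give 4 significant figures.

x = 0.7745 M

Q₀ = 5.141 vs Keq = 51.09 ⇒ Q<K, forward
Step 1:
                  A         E
  init        0.878     4.514
  Δ         -0.7745    0.7745
  eq         0.1035     5.288
  solve Keq expr → x = 0.7745; check Q = 51.09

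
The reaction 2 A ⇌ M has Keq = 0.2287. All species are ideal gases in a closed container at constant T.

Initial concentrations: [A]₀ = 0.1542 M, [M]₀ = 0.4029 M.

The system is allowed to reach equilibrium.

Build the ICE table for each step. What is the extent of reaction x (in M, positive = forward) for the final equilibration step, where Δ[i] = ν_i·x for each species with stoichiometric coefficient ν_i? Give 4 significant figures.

Q₀ = 16.94 vs Keq = 0.2287 ⇒ Q>K, reverse
Step 1:
                   A          M
  Initial     0.1542     0.4029
  Change      0.5675    -0.2838
  Equil       0.7217     0.1191
  solve Keq expr → x = -0.2838; check Q = 0.2287

x = -0.2838 M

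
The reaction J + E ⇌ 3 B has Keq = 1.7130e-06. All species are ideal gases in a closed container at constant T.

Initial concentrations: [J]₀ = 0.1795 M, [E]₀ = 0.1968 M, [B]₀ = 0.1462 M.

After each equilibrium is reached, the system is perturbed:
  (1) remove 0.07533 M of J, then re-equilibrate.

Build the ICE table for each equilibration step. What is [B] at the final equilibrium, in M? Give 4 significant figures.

Q₀ = 0.08846 vs Keq = 1.7130e-06 ⇒ Q>K, reverse
Step 1:
                  J         E         B
  init       0.1795    0.1968    0.1462
  Δ         0.04721   0.04721   -0.1416
  eq         0.2267     0.244  0.004559
  solve Keq expr → x = -0.04721; check Q = 1.7130e-06
Then remove 0.07533 M of J.
Step 2:
                  J         E         B
  init       0.1514     0.244  0.004559
  Δ       1.9051e-04 1.9051e-04 -5.7154e-04
  eq         0.1516    0.2442  0.003988
  solve Keq expr → x = -1.9051e-04; check Q = 1.7130e-06

[B]_eq = 0.003988 M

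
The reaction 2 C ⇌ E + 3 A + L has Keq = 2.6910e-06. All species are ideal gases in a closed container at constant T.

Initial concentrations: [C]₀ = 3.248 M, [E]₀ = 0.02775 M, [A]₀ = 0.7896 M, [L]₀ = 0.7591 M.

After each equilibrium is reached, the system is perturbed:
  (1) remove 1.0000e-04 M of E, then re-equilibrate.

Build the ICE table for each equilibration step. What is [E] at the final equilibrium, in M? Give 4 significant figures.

[E]_eq = 1.1357e-04 M

Q₀ = 9.8300e-04 vs Keq = 2.6910e-06 ⇒ Q>K, reverse
Step 1:
                  C         E         A         L
  init        3.248   0.02775    0.7896    0.7591
  Δ         0.05527  -0.02764  -0.08291  -0.02764
  eq          3.303 1.1374e-04    0.7067    0.7315
  solve Keq expr → x = -0.02764; check Q = 2.6910e-06
Then remove 1.0000e-04 M of E.
Step 2:
                  C         E         A         L
  init        3.303 1.3742e-05    0.7067    0.7315
  Δ       -1.9965e-04 9.9826e-05 2.9948e-04 9.9826e-05
  eq          3.303 1.1357e-04     0.707    0.7316
  solve Keq expr → x = 9.9826e-05; check Q = 2.6910e-06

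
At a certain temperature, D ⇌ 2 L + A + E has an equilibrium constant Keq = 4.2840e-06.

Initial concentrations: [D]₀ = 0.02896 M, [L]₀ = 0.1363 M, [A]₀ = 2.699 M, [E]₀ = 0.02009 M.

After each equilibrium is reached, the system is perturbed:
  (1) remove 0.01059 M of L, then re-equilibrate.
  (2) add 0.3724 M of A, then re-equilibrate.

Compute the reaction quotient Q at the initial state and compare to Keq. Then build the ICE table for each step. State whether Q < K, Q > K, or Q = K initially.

Q₀ = 0.03478; Q > K (proceeds reverse)

Q₀ = 0.03478 vs Keq = 4.2840e-06 ⇒ Q>K, reverse
Step 1:
                  D         L         A         E
  Initial   0.02896    0.1363     2.699   0.02009
  Change    0.02008  -0.04016  -0.02008  -0.02008
  Equil     0.04904   0.09614     2.679 8.4854e-06
  solve Keq expr → x = -0.02008; check Q = 4.2840e-06
Then remove 0.01059 M of L.
Step 2:
                  D         L         A         E
  Initial   0.04904   0.08555     2.679 8.4854e-06
  Change  -2.2293e-06 4.4585e-06 2.2293e-06 2.2293e-06
  Equil     0.04904   0.08555     2.679 1.0715e-05
  solve Keq expr → x = 2.2293e-06; check Q = 4.2840e-06
Then add 0.3724 M of A.
Step 3:
                  D         L         A         E
  Initial   0.04904   0.08555     3.051 1.0715e-05
  Change  1.3068e-06 -2.6137e-06 -1.3068e-06 -1.3068e-06
  Equil     0.04904   0.08555     3.051 9.4078e-06
  solve Keq expr → x = -1.3068e-06; check Q = 4.2840e-06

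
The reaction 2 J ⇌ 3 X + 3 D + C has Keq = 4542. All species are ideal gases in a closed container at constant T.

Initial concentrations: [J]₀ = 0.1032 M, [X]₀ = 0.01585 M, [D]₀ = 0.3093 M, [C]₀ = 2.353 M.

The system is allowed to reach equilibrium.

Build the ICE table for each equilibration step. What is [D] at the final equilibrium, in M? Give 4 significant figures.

[D]_eq = 0.4633 M

Q₀ = 2.6031e-05 vs Keq = 4542 ⇒ Q<K, forward
Step 1:
                    J           X           D           C
  init         0.1032     0.01585      0.3093       2.353
  Δ           -0.1027       0.154       0.154     0.05135
  eq       5.0812e-04      0.1699      0.4633       2.404
  solve Keq expr → x = 0.05135; check Q = 4542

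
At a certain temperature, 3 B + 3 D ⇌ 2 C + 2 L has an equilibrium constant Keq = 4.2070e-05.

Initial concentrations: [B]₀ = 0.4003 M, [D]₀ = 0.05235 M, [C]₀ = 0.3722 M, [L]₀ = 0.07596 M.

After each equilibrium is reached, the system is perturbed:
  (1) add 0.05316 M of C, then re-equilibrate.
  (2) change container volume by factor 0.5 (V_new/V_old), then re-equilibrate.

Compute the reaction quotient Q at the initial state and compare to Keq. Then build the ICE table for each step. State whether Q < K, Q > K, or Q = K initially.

Q₀ = 86.86; Q > K (proceeds reverse)

Q₀ = 86.86 vs Keq = 4.2070e-05 ⇒ Q>K, reverse
Step 1:
                  B         D         C         L
  I          0.4003   0.05235    0.3722   0.07596
  C          0.1131    0.1131  -0.07542  -0.07542
  E          0.5134    0.1655    0.2968 5.4123e-04
  solve Keq expr → x = -0.03771; check Q = 4.2070e-05
Then add 0.05316 M of C.
Step 2:
                  B         D         C         L
  I          0.5134    0.1655    0.3499 5.4123e-04
  C       1.2216e-04 1.2216e-04 -8.1439e-05 -8.1439e-05
  E          0.5136    0.1656    0.3499 4.5979e-04
  solve Keq expr → x = -4.0720e-05; check Q = 4.2070e-05
Then change container volume by factor 0.5 (V_new/V_old).
Step 3:
                  B         D         C         L
  I           1.027    0.3312    0.6997 9.1958e-04
  C       -0.001354 -0.001354 9.0235e-04 9.0235e-04
  E           1.026    0.3298    0.7006  0.001822
  solve Keq expr → x = 4.5118e-04; check Q = 4.2070e-05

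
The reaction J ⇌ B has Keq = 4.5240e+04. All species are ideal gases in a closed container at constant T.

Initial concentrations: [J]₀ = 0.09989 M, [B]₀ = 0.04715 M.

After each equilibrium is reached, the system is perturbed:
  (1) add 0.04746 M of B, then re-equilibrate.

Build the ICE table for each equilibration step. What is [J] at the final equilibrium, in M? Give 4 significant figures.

Q₀ = 0.472 vs Keq = 4.5240e+04 ⇒ Q<K, forward
Step 1:
                    J           B
  I           0.09989     0.04715
  C          -0.09989     0.09989
  E        3.2501e-06       0.147
  solve Keq expr → x = 0.09989; check Q = 4.5240e+04
Then add 0.04746 M of B.
Step 2:
                    J           B
  I        3.2501e-06      0.1945
  C        1.0490e-06 -1.0490e-06
  E        4.2992e-06      0.1945
  solve Keq expr → x = -1.0490e-06; check Q = 4.5240e+04

[J]_eq = 4.2992e-06 M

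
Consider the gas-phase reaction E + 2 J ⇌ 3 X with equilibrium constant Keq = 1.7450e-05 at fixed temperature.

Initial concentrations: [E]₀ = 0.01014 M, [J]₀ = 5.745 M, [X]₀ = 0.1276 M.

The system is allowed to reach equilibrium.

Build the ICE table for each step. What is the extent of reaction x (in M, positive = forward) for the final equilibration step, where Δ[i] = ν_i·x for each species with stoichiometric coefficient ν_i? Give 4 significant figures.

Q₀ = 0.006208 vs Keq = 1.7450e-05 ⇒ Q>K, reverse
Step 1:
                  E         J         X
  init      0.01014     5.745    0.1276
  Δ         0.03275    0.0655  -0.09826
  eq        0.04289     5.811   0.02934
  solve Keq expr → x = -0.03275; check Q = 1.7450e-05

x = -0.03275 M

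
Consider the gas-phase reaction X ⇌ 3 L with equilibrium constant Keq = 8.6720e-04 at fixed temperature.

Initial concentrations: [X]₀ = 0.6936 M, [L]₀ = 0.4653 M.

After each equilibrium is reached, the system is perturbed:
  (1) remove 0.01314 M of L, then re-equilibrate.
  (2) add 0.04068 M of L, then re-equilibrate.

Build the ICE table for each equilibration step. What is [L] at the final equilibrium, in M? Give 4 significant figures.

Q₀ = 0.1452 vs Keq = 8.6720e-04 ⇒ Q>K, reverse
Step 1:
                    X           L
  init         0.6936      0.4653
  Δ            0.1254     -0.3761
  eq            0.819     0.08922
  solve Keq expr → x = -0.1254; check Q = 8.6720e-04
Then remove 0.01314 M of L.
Step 2:
                    X           L
  init          0.819     0.07608
  Δ         -0.004328     0.01298
  eq           0.8146     0.08906
  solve Keq expr → x = 0.004328; check Q = 8.6720e-04
Then add 0.04068 M of L.
Step 3:
                    X           L
  init         0.8146      0.1297
  Δ            0.0134    -0.04019
  eq            0.828     0.08955
  solve Keq expr → x = -0.0134; check Q = 8.6720e-04

[L]_eq = 0.08955 M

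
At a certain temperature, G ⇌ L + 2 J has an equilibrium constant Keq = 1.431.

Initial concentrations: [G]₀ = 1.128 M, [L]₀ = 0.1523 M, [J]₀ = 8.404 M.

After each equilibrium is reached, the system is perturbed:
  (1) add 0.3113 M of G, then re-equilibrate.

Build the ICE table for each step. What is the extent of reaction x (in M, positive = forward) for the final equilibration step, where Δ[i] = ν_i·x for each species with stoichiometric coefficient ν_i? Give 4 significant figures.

Q₀ = 9.536 vs Keq = 1.431 ⇒ Q>K, reverse
Step 1:
                   G          L          J
  I            1.128     0.1523      8.404
  C           0.1253    -0.1253    -0.2506
  E            1.253    0.02698      8.153
  solve Keq expr → x = -0.1253; check Q = 1.431
Then add 0.3113 M of G.
Step 2:
                   G          L          J
  I            1.565    0.02698      8.153
  C        -0.006456   0.006456    0.01291
  E            1.558    0.03344      8.166
  solve Keq expr → x = 0.006456; check Q = 1.431

x = 0.006456 M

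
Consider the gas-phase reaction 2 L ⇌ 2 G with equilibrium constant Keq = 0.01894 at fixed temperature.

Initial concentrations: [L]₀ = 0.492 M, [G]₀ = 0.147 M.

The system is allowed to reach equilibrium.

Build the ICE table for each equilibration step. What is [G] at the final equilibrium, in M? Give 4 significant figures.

Q₀ = 0.08927 vs Keq = 0.01894 ⇒ Q>K, reverse
Step 1:
                    L           G
  I             0.492       0.147
  C            0.0697     -0.0697
  E            0.5617      0.0773
  solve Keq expr → x = -0.03485; check Q = 0.01894

[G]_eq = 0.0773 M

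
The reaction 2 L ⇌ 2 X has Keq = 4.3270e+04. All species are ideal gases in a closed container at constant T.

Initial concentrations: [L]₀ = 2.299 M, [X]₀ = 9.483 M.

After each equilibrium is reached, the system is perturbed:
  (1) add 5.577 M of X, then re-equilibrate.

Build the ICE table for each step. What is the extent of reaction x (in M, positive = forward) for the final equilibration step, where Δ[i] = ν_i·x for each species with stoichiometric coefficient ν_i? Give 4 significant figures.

x = -0.01334 M

Q₀ = 17.01 vs Keq = 4.3270e+04 ⇒ Q<K, forward
Step 1:
                  L         X
  init        2.299     9.483
  Δ          -2.243     2.243
  eq        0.05637     11.73
  solve Keq expr → x = 1.121; check Q = 4.3270e+04
Then add 5.577 M of X.
Step 2:
                  L         X
  init      0.05637      17.3
  Δ         0.02668  -0.02668
  eq        0.08305     17.28
  solve Keq expr → x = -0.01334; check Q = 4.3270e+04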